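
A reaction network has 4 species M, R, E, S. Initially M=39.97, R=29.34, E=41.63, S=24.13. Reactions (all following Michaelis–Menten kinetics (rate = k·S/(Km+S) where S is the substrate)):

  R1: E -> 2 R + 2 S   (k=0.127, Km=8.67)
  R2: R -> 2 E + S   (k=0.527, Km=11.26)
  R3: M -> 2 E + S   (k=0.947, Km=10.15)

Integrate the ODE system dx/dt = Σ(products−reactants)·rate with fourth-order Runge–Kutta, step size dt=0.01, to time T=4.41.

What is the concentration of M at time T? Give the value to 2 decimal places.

RK4 with dt=0.01: 441 steps to T=4.41. Trajectory (selected grid times):
t=0.00: M=39.97 R=29.34 E=41.63 S=24.13
t=0.49: M=39.60 R=29.26 E=42.69 S=24.79
t=0.98: M=39.23 R=29.17 E=43.75 S=25.45
t=1.47: M=38.86 R=29.09 E=44.81 S=26.11
t=1.96: M=38.50 R=29.01 E=45.86 S=26.77
t=2.45: M=38.13 R=28.93 E=46.92 S=27.42
t=2.94: M=37.76 R=28.85 E=47.97 S=28.08
t=3.43: M=37.40 R=28.77 E=49.02 S=28.74
t=3.92: M=37.03 R=28.69 E=50.06 S=29.39
t=4.41: M=36.67 R=28.61 E=51.11 S=30.05
Read off M at T=4.41: 36.67

M at T = 36.67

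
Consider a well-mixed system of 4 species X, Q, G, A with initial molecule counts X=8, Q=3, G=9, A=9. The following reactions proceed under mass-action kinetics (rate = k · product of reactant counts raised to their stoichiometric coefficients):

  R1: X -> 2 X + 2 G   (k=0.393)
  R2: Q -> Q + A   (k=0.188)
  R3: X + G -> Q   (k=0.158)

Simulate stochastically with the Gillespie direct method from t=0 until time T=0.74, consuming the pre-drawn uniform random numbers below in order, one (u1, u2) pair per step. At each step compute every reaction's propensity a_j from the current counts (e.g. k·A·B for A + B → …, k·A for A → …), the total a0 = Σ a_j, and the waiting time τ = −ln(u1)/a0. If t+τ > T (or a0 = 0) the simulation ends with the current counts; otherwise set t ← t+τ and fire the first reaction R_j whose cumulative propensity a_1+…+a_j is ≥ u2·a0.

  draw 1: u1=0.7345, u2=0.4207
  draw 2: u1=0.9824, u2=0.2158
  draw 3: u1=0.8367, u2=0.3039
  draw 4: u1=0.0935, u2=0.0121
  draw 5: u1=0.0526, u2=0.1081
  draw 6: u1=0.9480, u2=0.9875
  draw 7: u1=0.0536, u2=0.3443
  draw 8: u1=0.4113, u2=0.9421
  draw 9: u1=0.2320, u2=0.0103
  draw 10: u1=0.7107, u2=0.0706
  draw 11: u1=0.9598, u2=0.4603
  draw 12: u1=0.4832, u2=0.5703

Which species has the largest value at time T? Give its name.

Dominant species at T: G

t=0.000: X=8 Q=3 G=9 A=9
Draw 1: a1=3.144, a2=0.564, a3=11.376, a0=15.084; τ=−ln(0.7345)/15.084=0.020 → t=0.020; u2·a0=0.4207·15.084=6.346; a1+a2=3.708 < 6.346 ≤ a1+…+a3=15.084 → R3 fires; X=7 Q=4 G=8 A=9
Draw 2: a1=2.751, a2=0.752, a3=8.848, a0=12.351; τ=−ln(0.9824)/12.351=0.001 → t=0.022; u2·a0=0.2158·12.351=2.665 ≤ a1=2.751 → R1 fires; X=8 Q=4 G=10 A=9
Draw 3: a1=3.144, a2=0.752, a3=12.640, a0=16.536; τ=−ln(0.8367)/16.536=0.011 → t=0.033; u2·a0=0.3039·16.536=5.025; a1+a2=3.896 < 5.025 ≤ a1+…+a3=16.536 → R3 fires; X=7 Q=5 G=9 A=9
Draw 4: a1=2.751, a2=0.940, a3=9.954, a0=13.645; τ=−ln(0.0935)/13.645=0.174 → t=0.206; u2·a0=0.0121·13.645=0.165 ≤ a1=2.751 → R1 fires; X=8 Q=5 G=11 A=9
Draw 5: a1=3.144, a2=0.940, a3=13.904, a0=17.988; τ=−ln(0.0526)/17.988=0.164 → t=0.370; u2·a0=0.1081·17.988=1.945 ≤ a1=3.144 → R1 fires; X=9 Q=5 G=13 A=9
Draw 6: a1=3.537, a2=0.940, a3=18.486, a0=22.963; τ=−ln(0.9480)/22.963=0.002 → t=0.372; u2·a0=0.9875·22.963=22.676; a1+a2=4.477 < 22.676 ≤ a1+…+a3=22.963 → R3 fires; X=8 Q=6 G=12 A=9
Draw 7: a1=3.144, a2=1.128, a3=15.168, a0=19.440; τ=−ln(0.0536)/19.440=0.151 → t=0.523; u2·a0=0.3443·19.440=6.693; a1+a2=4.272 < 6.693 ≤ a1+…+a3=19.440 → R3 fires; X=7 Q=7 G=11 A=9
Draw 8: a1=2.751, a2=1.316, a3=12.166, a0=16.233; τ=−ln(0.4113)/16.233=0.055 → t=0.578; u2·a0=0.9421·16.233=15.293; a1+a2=4.067 < 15.293 ≤ a1+…+a3=16.233 → R3 fires; X=6 Q=8 G=10 A=9
Draw 9: a1=2.358, a2=1.504, a3=9.480, a0=13.342; τ=−ln(0.2320)/13.342=0.110 → t=0.687; u2·a0=0.0103·13.342=0.137 ≤ a1=2.358 → R1 fires; X=7 Q=8 G=12 A=9
Draw 10: a1=2.751, a2=1.504, a3=13.272, a0=17.527; τ=−ln(0.7107)/17.527=0.019 → t=0.707; u2·a0=0.0706·17.527=1.237 ≤ a1=2.751 → R1 fires; X=8 Q=8 G=14 A=9
Draw 11: a1=3.144, a2=1.504, a3=17.696, a0=22.344; τ=−ln(0.9598)/22.344=0.002 → t=0.708; u2·a0=0.4603·22.344=10.285; a1+a2=4.648 < 10.285 ≤ a1+…+a3=22.344 → R3 fires; X=7 Q=9 G=13 A=9
Draw 12: a1=2.751, a2=1.692, a3=14.378, a0=18.821; τ=−ln(0.4832)/18.821=0.039 → t=0.747 > T=0.74: stop.
At T=0.74: X=7 Q=9 G=13 A=9; the largest is G.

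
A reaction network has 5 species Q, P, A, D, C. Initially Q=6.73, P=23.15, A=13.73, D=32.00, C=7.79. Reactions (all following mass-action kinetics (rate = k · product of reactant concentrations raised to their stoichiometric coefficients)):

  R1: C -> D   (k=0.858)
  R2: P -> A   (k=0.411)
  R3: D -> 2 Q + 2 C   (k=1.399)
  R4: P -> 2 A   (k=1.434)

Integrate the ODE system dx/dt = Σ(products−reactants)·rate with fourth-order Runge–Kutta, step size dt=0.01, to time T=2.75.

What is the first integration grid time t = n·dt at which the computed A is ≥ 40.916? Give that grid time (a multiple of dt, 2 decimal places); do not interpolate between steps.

Threshold first reached at t = 0.59

RK4 with dt=0.01: 275 steps to T=2.75. Trajectory (selected grid times):
t=0.00: Q=6.73 P=23.15 A=13.73 D=32.00 C=7.79
t=0.31: Q=30.79 P=13.07 A=31.65 D=24.84 C=26.98
t=0.58: Q=48.82 P=7.94 A=40.76 D=23.36 C=37.47
t=0.59: Q=49.47 P=7.79 A=41.02 D=23.36 C=37.80
t=0.61: Q=50.78 P=7.51 A=41.52 D=23.36 C=38.45
t=0.92: Q=71.40 P=4.24 A=47.34 D=24.52 C=47.60
t=1.22: Q=92.97 P=2.44 A=50.54 D=27.05 C=55.86
t=1.53: Q=117.92 P=1.38 A=52.43 D=30.61 C=64.78
t=1.83: Q=145.32 P=0.79 A=53.47 D=34.79 C=74.30
t=2.14: Q=177.63 P=0.45 A=54.08 D=39.84 C=85.40
t=2.44: Q=213.38 P=0.26 A=54.42 D=45.48 C=97.63
t=2.75: Q=255.67 P=0.14 A=54.62 D=52.18 C=112.08
A(0.58)=40.762 < 40.916 but A(0.59)=41.020 ≥ 40.916, so the first grid time is t=0.59.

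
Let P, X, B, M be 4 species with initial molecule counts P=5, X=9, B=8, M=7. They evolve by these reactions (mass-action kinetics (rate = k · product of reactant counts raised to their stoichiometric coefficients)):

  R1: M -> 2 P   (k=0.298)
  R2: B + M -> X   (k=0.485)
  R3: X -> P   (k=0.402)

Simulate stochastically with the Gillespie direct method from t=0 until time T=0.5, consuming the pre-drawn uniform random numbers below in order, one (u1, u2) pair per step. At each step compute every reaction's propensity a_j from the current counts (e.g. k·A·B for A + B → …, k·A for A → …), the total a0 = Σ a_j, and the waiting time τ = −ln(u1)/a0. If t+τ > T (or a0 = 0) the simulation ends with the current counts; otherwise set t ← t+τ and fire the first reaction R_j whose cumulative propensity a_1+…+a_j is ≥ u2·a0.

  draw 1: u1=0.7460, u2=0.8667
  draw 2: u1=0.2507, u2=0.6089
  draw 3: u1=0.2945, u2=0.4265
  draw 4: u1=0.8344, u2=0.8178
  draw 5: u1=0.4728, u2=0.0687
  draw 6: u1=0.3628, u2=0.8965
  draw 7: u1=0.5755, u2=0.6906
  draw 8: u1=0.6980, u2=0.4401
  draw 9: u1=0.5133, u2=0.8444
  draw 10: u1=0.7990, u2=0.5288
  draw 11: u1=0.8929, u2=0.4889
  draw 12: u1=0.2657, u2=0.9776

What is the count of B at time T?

t=0.000: P=5 X=9 B=8 M=7
Draw 1: a1=2.086, a2=27.160, a3=3.618, a0=32.864; τ=−ln(0.7460)/32.864=0.009 → t=0.009; u2·a0=0.8667·32.864=28.483; a1=2.086 < 28.483 ≤ a1+a2=29.246 → R2 fires; P=5 X=10 B=7 M=6
Draw 2: a1=1.788, a2=20.370, a3=4.020, a0=26.178; τ=−ln(0.2507)/26.178=0.053 → t=0.062; u2·a0=0.6089·26.178=15.940; a1=1.788 < 15.940 ≤ a1+a2=22.158 → R2 fires; P=5 X=11 B=6 M=5
Draw 3: a1=1.490, a2=14.550, a3=4.422, a0=20.462; τ=−ln(0.2945)/20.462=0.060 → t=0.122; u2·a0=0.4265·20.462=8.727; a1=1.490 < 8.727 ≤ a1+a2=16.040 → R2 fires; P=5 X=12 B=5 M=4
Draw 4: a1=1.192, a2=9.700, a3=4.824, a0=15.716; τ=−ln(0.8344)/15.716=0.012 → t=0.133; u2·a0=0.8178·15.716=12.853; a1+a2=10.892 < 12.853 ≤ a1+…+a3=15.716 → R3 fires; P=6 X=11 B=5 M=4
Draw 5: a1=1.192, a2=9.700, a3=4.422, a0=15.314; τ=−ln(0.4728)/15.314=0.049 → t=0.182; u2·a0=0.0687·15.314=1.052 ≤ a1=1.192 → R1 fires; P=8 X=11 B=5 M=3
Draw 6: a1=0.894, a2=7.275, a3=4.422, a0=12.591; τ=−ln(0.3628)/12.591=0.081 → t=0.262; u2·a0=0.8965·12.591=11.288; a1+a2=8.169 < 11.288 ≤ a1+…+a3=12.591 → R3 fires; P=9 X=10 B=5 M=3
Draw 7: a1=0.894, a2=7.275, a3=4.020, a0=12.189; τ=−ln(0.5755)/12.189=0.045 → t=0.308; u2·a0=0.6906·12.189=8.418; a1+a2=8.169 < 8.418 ≤ a1+…+a3=12.189 → R3 fires; P=10 X=9 B=5 M=3
Draw 8: a1=0.894, a2=7.275, a3=3.618, a0=11.787; τ=−ln(0.6980)/11.787=0.031 → t=0.338; u2·a0=0.4401·11.787=5.187; a1=0.894 < 5.187 ≤ a1+a2=8.169 → R2 fires; P=10 X=10 B=4 M=2
Draw 9: a1=0.596, a2=3.880, a3=4.020, a0=8.496; τ=−ln(0.5133)/8.496=0.078 → t=0.417; u2·a0=0.8444·8.496=7.174; a1+a2=4.476 < 7.174 ≤ a1+…+a3=8.496 → R3 fires; P=11 X=9 B=4 M=2
Draw 10: a1=0.596, a2=3.880, a3=3.618, a0=8.094; τ=−ln(0.7990)/8.094=0.028 → t=0.445; u2·a0=0.5288·8.094=4.280; a1=0.596 < 4.280 ≤ a1+a2=4.476 → R2 fires; P=11 X=10 B=3 M=1
Draw 11: a1=0.298, a2=1.455, a3=4.020, a0=5.773; τ=−ln(0.8929)/5.773=0.020 → t=0.464; u2·a0=0.4889·5.773=2.822; a1+a2=1.753 < 2.822 ≤ a1+…+a3=5.773 → R3 fires; P=12 X=9 B=3 M=1
Draw 12: a1=0.298, a2=1.455, a3=3.618, a0=5.371; τ=−ln(0.2657)/5.371=0.247 → t=0.711 > T=0.5: stop.
Read off B at T=0.5: 3

B at T = 3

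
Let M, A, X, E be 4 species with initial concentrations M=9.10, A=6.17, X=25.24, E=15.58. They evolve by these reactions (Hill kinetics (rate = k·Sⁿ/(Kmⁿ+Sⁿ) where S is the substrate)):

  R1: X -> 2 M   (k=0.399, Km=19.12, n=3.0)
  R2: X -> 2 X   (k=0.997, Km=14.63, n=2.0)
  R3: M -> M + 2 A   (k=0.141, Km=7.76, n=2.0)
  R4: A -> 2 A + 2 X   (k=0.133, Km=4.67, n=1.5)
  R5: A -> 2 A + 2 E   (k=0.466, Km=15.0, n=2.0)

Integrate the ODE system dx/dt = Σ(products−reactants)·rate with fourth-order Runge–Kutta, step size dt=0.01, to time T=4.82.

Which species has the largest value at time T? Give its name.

RK4 with dt=0.01: 482 steps to T=4.82. Trajectory (selected grid times):
t=0.00: M=9.10 A=6.17 X=25.24 E=15.58
t=0.54: M=9.40 A=6.34 X=25.58 E=15.65
t=1.07: M=9.70 A=6.51 X=25.92 E=15.73
t=1.61: M=10.01 A=6.69 X=26.26 E=15.81
t=2.14: M=10.32 A=6.87 X=26.60 E=15.90
t=2.68: M=10.63 A=7.06 X=26.95 E=15.99
t=3.21: M=10.95 A=7.25 X=27.30 E=16.08
t=3.75: M=11.27 A=7.45 X=27.65 E=16.18
t=4.28: M=11.59 A=7.65 X=28.00 E=16.27
t=4.82: M=11.92 A=7.86 X=28.36 E=16.38
At T=4.82: M=11.92 A=7.86 X=28.36 E=16.38; the largest is X.

Dominant species at T: X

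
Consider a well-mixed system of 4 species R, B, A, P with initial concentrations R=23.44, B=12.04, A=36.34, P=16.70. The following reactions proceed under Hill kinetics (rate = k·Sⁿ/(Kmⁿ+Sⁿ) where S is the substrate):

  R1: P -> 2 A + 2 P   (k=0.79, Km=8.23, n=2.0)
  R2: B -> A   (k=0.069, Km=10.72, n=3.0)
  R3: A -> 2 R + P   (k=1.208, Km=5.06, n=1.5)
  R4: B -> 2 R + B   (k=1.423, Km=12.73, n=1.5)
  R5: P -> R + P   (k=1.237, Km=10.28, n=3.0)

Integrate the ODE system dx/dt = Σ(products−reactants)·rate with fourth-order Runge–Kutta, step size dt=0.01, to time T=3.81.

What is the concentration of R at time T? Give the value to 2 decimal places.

RK4 with dt=0.01: 381 steps to T=3.81. Trajectory (selected grid times):
t=0.00: R=23.44 B=12.04 A=36.34 P=16.70
t=0.42: R=25.40 B=12.02 A=36.41 P=17.45
t=0.85: R=27.42 B=12.01 A=36.50 P=18.23
t=1.27: R=29.40 B=11.99 A=36.59 P=18.99
t=1.69: R=31.39 B=11.97 A=36.68 P=19.75
t=2.12: R=33.43 B=11.95 A=36.79 P=20.53
t=2.54: R=35.43 B=11.94 A=36.90 P=21.30
t=2.96: R=37.44 B=11.92 A=37.01 P=22.08
t=3.39: R=39.49 B=11.90 A=37.13 P=22.87
t=3.81: R=41.50 B=11.89 A=37.26 P=23.65
Read off R at T=3.81: 41.50

R at T = 41.50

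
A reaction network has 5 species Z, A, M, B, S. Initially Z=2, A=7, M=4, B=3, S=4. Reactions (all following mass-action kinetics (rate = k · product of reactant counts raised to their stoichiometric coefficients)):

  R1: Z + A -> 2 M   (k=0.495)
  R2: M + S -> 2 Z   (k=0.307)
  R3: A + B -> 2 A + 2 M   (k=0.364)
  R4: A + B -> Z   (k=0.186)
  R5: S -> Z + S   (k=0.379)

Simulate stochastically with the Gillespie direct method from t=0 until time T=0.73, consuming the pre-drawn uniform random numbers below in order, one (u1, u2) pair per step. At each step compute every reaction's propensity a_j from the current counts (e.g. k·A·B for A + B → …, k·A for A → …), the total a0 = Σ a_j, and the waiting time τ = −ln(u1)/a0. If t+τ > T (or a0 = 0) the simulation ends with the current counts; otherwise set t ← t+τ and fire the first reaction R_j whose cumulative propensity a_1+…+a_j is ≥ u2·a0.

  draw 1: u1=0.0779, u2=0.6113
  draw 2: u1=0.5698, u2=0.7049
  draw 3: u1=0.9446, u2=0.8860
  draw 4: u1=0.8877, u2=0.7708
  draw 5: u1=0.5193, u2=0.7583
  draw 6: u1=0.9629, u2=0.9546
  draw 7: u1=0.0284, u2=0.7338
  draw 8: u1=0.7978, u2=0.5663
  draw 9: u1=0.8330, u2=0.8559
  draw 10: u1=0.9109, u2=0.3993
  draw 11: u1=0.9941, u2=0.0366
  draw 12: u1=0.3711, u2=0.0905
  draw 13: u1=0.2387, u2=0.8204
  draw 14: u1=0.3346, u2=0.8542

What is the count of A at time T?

A at T = 2

t=0.000: Z=2 A=7 M=4 B=3 S=4
Draw 1: a1=6.930, a2=4.912, a3=7.644, a4=3.906, a5=1.516, a0=24.908; τ=−ln(0.0779)/24.908=0.102 → t=0.102; u2·a0=0.6113·24.908=15.226; a1+a2=11.842 < 15.226 ≤ a1+…+a3=19.486 → R3 fires; Z=2 A=8 M=6 B=2 S=4
Draw 2: a1=7.920, a2=7.368, a3=5.824, a4=2.976, a5=1.516, a0=25.604; τ=−ln(0.5698)/25.604=0.022 → t=0.124; u2·a0=0.7049·25.604=18.048; a1+a2=15.288 < 18.048 ≤ a1+…+a3=21.112 → R3 fires; Z=2 A=9 M=8 B=1 S=4
Draw 3: a1=8.910, a2=9.824, a3=3.276, a4=1.674, a5=1.516, a0=25.200; τ=−ln(0.9446)/25.200=0.002 → t=0.127; u2·a0=0.8860·25.200=22.327; a1+…+a3=22.010 < 22.327 ≤ a1+…+a4=23.684 → R4 fires; Z=3 A=8 M=8 B=0 S=4
Draw 4: a1=11.880, a2=9.824, a3=0.000, a4=0.000, a5=1.516, a0=23.220; τ=−ln(0.8877)/23.220=0.005 → t=0.132; u2·a0=0.7708·23.220=17.898; a1=11.880 < 17.898 ≤ a1+a2=21.704 → R2 fires; Z=5 A=8 M=7 B=0 S=3
Draw 5: a1=19.800, a2=6.447, a3=0.000, a4=0.000, a5=1.137, a0=27.384; τ=−ln(0.5193)/27.384=0.024 → t=0.156; u2·a0=0.7583·27.384=20.765; a1=19.800 < 20.765 ≤ a1+a2=26.247 → R2 fires; Z=7 A=8 M=6 B=0 S=2
Draw 6: a1=27.720, a2=3.684, a3=0.000, a4=0.000, a5=0.758, a0=32.162; τ=−ln(0.9629)/32.162=0.001 → t=0.157; u2·a0=0.9546·32.162=30.702; a1=27.720 < 30.702 ≤ a1+a2=31.404 → R2 fires; Z=9 A=8 M=5 B=0 S=1
Draw 7: a1=35.640, a2=1.535, a3=0.000, a4=0.000, a5=0.379, a0=37.554; τ=−ln(0.0284)/37.554=0.095 → t=0.252; u2·a0=0.7338·37.554=27.557 ≤ a1=35.640 → R1 fires; Z=8 A=7 M=7 B=0 S=1
Draw 8: a1=27.720, a2=2.149, a3=0.000, a4=0.000, a5=0.379, a0=30.248; τ=−ln(0.7978)/30.248=0.007 → t=0.259; u2·a0=0.5663·30.248=17.129 ≤ a1=27.720 → R1 fires; Z=7 A=6 M=9 B=0 S=1
Draw 9: a1=20.790, a2=2.763, a3=0.000, a4=0.000, a5=0.379, a0=23.932; τ=−ln(0.8330)/23.932=0.008 → t=0.267; u2·a0=0.8559·23.932=20.483 ≤ a1=20.790 → R1 fires; Z=6 A=5 M=11 B=0 S=1
Draw 10: a1=14.850, a2=3.377, a3=0.000, a4=0.000, a5=0.379, a0=18.606; τ=−ln(0.9109)/18.606=0.005 → t=0.272; u2·a0=0.3993·18.606=7.429 ≤ a1=14.850 → R1 fires; Z=5 A=4 M=13 B=0 S=1
Draw 11: a1=9.900, a2=3.991, a3=0.000, a4=0.000, a5=0.379, a0=14.270; τ=−ln(0.9941)/14.270=0.000 → t=0.272; u2·a0=0.0366·14.270=0.522 ≤ a1=9.900 → R1 fires; Z=4 A=3 M=15 B=0 S=1
Draw 12: a1=5.940, a2=4.605, a3=0.000, a4=0.000, a5=0.379, a0=10.924; τ=−ln(0.3711)/10.924=0.091 → t=0.363; u2·a0=0.0905·10.924=0.989 ≤ a1=5.940 → R1 fires; Z=3 A=2 M=17 B=0 S=1
Draw 13: a1=2.970, a2=5.219, a3=0.000, a4=0.000, a5=0.379, a0=8.568; τ=−ln(0.2387)/8.568=0.167 → t=0.530; u2·a0=0.8204·8.568=7.029; a1=2.970 < 7.029 ≤ a1+a2=8.189 → R2 fires; Z=5 A=2 M=16 B=0 S=0
Draw 14: a1=4.950, a2=0.000, a3=0.000, a4=0.000, a5=0.000, a0=4.950; τ=−ln(0.3346)/4.950=0.221 → t=0.751 > T=0.73: stop.
Read off A at T=0.73: 2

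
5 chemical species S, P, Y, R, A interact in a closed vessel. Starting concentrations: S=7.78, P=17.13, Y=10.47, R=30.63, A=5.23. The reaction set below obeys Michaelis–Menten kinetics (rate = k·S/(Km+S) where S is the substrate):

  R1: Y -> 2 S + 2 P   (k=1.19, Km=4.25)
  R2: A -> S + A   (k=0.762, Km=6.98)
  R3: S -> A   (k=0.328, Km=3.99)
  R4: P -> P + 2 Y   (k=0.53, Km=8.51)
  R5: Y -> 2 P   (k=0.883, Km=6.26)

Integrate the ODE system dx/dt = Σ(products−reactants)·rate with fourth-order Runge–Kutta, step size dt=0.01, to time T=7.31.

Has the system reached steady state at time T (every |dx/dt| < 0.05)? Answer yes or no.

RK4 with dt=0.01: 731 steps to T=7.31. Trajectory (selected grid times):
t=0.00: S=7.78 P=17.13 Y=10.47 R=30.63 A=5.23
t=0.81: S=9.23 P=19.38 Y=9.93 R=30.63 A=5.41
t=1.62: S=10.65 P=21.59 Y=9.43 R=30.63 A=5.60
t=2.44: S=12.07 P=23.78 Y=8.97 R=30.63 A=5.80
t=3.25: S=13.44 P=25.91 Y=8.54 R=30.63 A=6.00
t=4.06: S=14.80 P=28.01 Y=8.15 R=30.63 A=6.21
t=4.87: S=16.14 P=30.07 Y=7.78 R=30.63 A=6.42
t=5.69: S=17.48 P=32.11 Y=7.44 R=30.63 A=6.64
t=6.50: S=18.78 P=34.10 Y=7.13 R=30.63 A=6.86
t=7.31: S=20.07 P=36.05 Y=6.85 R=30.63 A=7.08
Rates at T: R1=0.7342, R2=0.3836, R3=0.2736, R4=0.4288, R5=0.4612
dx/dt at T (Σ net stoichiometry × rate): S=+1.5784, P=+2.3908, Y=-0.3378, R=+0.0000, A=+0.2736
Largest |dx/dt| is |+2.3908| (P) ≥ 0.05 → not steady.

Steady state at T: no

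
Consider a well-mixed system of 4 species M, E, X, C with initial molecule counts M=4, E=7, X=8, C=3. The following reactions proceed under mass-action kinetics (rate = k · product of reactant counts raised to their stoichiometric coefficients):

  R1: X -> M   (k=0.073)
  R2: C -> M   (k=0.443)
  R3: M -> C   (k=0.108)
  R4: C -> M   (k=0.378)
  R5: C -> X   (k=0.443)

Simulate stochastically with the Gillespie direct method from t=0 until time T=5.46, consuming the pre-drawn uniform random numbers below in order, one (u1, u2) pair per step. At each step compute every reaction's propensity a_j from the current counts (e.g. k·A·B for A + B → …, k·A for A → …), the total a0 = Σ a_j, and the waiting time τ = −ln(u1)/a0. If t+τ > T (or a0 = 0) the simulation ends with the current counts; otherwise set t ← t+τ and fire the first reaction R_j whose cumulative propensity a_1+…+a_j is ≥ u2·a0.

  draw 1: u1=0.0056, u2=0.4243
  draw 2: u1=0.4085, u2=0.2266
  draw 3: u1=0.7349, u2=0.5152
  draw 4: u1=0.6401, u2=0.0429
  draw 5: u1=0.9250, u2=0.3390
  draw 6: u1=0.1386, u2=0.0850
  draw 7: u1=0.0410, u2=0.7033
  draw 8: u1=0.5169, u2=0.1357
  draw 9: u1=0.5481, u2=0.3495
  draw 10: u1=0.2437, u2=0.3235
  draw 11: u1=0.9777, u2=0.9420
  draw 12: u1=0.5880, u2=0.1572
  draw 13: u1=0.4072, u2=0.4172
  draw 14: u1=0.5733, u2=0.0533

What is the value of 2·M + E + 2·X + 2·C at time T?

Value at T = 37

Check how each reaction changes W = 2·M + E + 2·X + 2·C (weight of products minus weight of reactants):
R1: X -> M: (2·1) − (2·1) = 2 − 2 = 0
R2: C -> M: (2·1) − (2·1) = 2 − 2 = 0
R3: M -> C: (2·1) − (2·1) = 2 − 2 = 0
R4: C -> M: (2·1) − (2·1) = 2 − 2 = 0
R5: C -> X: (2·1) − (2·1) = 2 − 2 = 0
Every reaction leaves W unchanged, so W is conserved and no simulation is needed: W(T) = W(0) = 2·4 + 7 + 2·8 + 2·3 = 37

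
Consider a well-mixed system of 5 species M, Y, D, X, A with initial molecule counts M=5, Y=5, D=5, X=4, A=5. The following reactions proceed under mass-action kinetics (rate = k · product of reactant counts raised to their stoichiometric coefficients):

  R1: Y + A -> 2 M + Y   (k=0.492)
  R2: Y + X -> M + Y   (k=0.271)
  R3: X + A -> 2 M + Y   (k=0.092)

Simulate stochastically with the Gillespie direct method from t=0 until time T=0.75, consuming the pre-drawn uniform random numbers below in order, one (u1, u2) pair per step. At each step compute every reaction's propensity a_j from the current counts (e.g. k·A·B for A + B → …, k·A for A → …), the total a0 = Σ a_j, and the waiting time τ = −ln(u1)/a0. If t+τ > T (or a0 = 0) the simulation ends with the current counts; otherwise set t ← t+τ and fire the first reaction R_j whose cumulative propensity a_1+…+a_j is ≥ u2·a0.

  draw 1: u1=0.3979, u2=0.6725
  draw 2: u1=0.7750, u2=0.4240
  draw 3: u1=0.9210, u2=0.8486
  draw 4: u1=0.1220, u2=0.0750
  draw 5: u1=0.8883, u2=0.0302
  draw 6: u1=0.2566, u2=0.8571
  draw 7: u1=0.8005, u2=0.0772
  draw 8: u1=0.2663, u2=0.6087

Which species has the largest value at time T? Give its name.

t=0.000: M=5 Y=5 D=5 X=4 A=5
Draw 1: a1=12.300, a2=5.420, a3=1.840, a0=19.560; τ=−ln(0.3979)/19.560=0.047 → t=0.047; u2·a0=0.6725·19.560=13.154; a1=12.300 < 13.154 ≤ a1+a2=17.720 → R2 fires; M=6 Y=5 D=5 X=3 A=5
Draw 2: a1=12.300, a2=4.065, a3=1.380, a0=17.745; τ=−ln(0.7750)/17.745=0.014 → t=0.061; u2·a0=0.4240·17.745=7.524 ≤ a1=12.300 → R1 fires; M=8 Y=5 D=5 X=3 A=4
Draw 3: a1=9.840, a2=4.065, a3=1.104, a0=15.009; τ=−ln(0.9210)/15.009=0.005 → t=0.067; u2·a0=0.8486·15.009=12.737; a1=9.840 < 12.737 ≤ a1+a2=13.905 → R2 fires; M=9 Y=5 D=5 X=2 A=4
Draw 4: a1=9.840, a2=2.710, a3=0.736, a0=13.286; τ=−ln(0.1220)/13.286=0.158 → t=0.225; u2·a0=0.0750·13.286=0.996 ≤ a1=9.840 → R1 fires; M=11 Y=5 D=5 X=2 A=3
Draw 5: a1=7.380, a2=2.710, a3=0.552, a0=10.642; τ=−ln(0.8883)/10.642=0.011 → t=0.236; u2·a0=0.0302·10.642=0.321 ≤ a1=7.380 → R1 fires; M=13 Y=5 D=5 X=2 A=2
Draw 6: a1=4.920, a2=2.710, a3=0.368, a0=7.998; τ=−ln(0.2566)/7.998=0.170 → t=0.407; u2·a0=0.8571·7.998=6.855; a1=4.920 < 6.855 ≤ a1+a2=7.630 → R2 fires; M=14 Y=5 D=5 X=1 A=2
Draw 7: a1=4.920, a2=1.355, a3=0.184, a0=6.459; τ=−ln(0.8005)/6.459=0.034 → t=0.441; u2·a0=0.0772·6.459=0.499 ≤ a1=4.920 → R1 fires; M=16 Y=5 D=5 X=1 A=1
Draw 8: a1=2.460, a2=1.355, a3=0.092, a0=3.907; τ=−ln(0.2663)/3.907=0.339 → t=0.780 > T=0.75: stop.
At T=0.75: M=16 Y=5 D=5 X=1 A=1; the largest is M.

Dominant species at T: M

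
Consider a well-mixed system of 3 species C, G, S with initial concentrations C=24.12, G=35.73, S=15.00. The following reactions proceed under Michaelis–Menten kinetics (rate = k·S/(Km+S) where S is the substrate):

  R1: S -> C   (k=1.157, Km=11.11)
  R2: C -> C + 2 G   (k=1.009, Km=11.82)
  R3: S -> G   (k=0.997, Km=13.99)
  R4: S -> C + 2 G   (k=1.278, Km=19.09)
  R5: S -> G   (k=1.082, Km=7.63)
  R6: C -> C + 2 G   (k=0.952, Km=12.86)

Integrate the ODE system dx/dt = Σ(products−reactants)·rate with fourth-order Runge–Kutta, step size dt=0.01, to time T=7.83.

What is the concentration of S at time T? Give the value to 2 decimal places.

RK4 with dt=0.01: 783 steps to T=7.83. Trajectory (selected grid times):
t=0.00: C=24.12 G=35.73 S=15.00
t=0.87: C=25.15 G=39.98 S=12.93
t=1.74: C=26.10 G=44.12 S=11.01
t=2.61: C=26.96 G=48.12 S=9.24
t=3.48: C=27.74 G=51.97 S=7.65
t=4.35: C=28.42 G=55.67 S=6.23
t=5.22: C=29.01 G=59.21 S=5.00
t=6.09: C=29.51 G=62.59 S=3.94
t=6.96: C=29.92 G=65.81 S=3.06
t=7.83: C=30.25 G=68.89 S=2.34
Read off S at T=7.83: 2.34

S at T = 2.34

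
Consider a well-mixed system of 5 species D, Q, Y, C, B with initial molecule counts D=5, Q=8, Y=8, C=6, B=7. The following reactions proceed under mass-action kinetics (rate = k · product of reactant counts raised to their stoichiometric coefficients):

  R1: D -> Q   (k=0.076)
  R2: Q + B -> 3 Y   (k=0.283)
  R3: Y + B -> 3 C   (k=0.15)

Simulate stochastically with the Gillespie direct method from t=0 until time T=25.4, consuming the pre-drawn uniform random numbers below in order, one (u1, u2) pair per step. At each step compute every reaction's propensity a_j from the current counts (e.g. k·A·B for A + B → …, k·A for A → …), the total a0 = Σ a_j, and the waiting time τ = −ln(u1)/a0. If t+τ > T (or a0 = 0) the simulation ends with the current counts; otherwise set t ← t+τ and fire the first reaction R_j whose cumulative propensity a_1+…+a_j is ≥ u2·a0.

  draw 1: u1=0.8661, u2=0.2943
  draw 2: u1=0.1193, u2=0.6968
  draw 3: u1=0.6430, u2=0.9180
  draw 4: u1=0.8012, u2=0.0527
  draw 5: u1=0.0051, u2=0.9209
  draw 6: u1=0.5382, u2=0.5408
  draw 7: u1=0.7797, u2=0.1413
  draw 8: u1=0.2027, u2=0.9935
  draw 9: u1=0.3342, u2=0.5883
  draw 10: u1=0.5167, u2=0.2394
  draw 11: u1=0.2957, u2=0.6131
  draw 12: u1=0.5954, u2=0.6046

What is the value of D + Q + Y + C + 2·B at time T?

Check how each reaction changes W = D + Q + Y + C + 2·B (weight of products minus weight of reactants):
R1: D -> Q: (1·1) − (1·1) = 1 − 1 = 0
R2: Q + B -> 3 Y: (1·3) − (1·1 + 2·1) = 3 − 3 = 0
R3: Y + B -> 3 C: (1·3) − (1·1 + 2·1) = 3 − 3 = 0
Every reaction leaves W unchanged, so W is conserved and no simulation is needed: W(T) = W(0) = 5 + 8 + 8 + 6 + 2·7 = 41

Value at T = 41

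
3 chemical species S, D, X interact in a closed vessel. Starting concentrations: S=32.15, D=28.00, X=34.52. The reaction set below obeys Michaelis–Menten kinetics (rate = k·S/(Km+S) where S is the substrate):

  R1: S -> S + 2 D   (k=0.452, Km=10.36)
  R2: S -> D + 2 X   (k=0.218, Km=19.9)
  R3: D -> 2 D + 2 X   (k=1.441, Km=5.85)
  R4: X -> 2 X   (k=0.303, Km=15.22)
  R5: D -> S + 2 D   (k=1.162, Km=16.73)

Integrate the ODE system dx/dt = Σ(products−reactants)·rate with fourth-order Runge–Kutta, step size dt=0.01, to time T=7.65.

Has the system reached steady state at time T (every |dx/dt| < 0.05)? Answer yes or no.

Steady state at T: no

RK4 with dt=0.01: 765 steps to T=7.65. Trajectory (selected grid times):
t=0.00: S=32.15 D=28.00 X=34.52
t=0.85: S=32.66 D=30.34 X=36.97
t=1.70: S=33.19 D=32.72 X=39.45
t=2.55: S=33.74 D=35.13 X=41.96
t=3.40: S=34.30 D=37.57 X=44.50
t=4.25: S=34.87 D=40.03 X=47.05
t=5.10: S=35.45 D=42.52 X=49.63
t=5.95: S=36.05 D=45.03 X=52.23
t=6.80: S=36.66 D=47.56 X=54.84
t=7.65: S=37.27 D=50.11 X=57.47
Rates at T: R1=0.3537, R2=0.1421, R3=1.2904, R4=0.2396, R5=0.8712
dx/dt at T (Σ net stoichiometry × rate): S=+0.7290, D=+3.0110, X=+3.1045
Largest |dx/dt| is |+3.1045| (X) ≥ 0.05 → not steady.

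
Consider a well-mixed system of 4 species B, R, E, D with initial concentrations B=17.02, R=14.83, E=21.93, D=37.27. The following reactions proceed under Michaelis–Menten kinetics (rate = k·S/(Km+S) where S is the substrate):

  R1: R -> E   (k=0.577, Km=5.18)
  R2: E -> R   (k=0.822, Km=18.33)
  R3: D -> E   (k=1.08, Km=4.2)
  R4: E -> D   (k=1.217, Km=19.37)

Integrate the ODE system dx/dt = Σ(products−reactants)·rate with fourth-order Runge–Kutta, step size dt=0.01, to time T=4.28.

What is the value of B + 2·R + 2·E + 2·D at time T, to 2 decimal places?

Check how each reaction changes W = B + 2·R + 2·E + 2·D (weight of products minus weight of reactants):
R1: R -> E: (2·1) − (2·1) = 2 − 2 = 0
R2: E -> R: (2·1) − (2·1) = 2 − 2 = 0
R3: D -> E: (2·1) − (2·1) = 2 − 2 = 0
R4: E -> D: (2·1) − (2·1) = 2 − 2 = 0
Every reaction leaves W unchanged, so W is conserved and no simulation is needed: W(T) = W(0) = 17.02 + 2·14.83 + 2·21.93 + 2·37.27 = 165.08

Value at T = 165.08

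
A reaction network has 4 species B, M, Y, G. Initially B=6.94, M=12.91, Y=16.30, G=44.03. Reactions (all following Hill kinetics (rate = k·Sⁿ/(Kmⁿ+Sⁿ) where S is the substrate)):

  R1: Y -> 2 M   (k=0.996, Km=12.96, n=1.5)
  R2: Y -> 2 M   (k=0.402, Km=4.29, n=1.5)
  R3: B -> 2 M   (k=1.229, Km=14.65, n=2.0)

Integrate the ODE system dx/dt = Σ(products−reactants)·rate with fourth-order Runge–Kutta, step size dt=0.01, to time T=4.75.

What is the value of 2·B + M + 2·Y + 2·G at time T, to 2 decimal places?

Check how each reaction changes W = 2·B + M + 2·Y + 2·G (weight of products minus weight of reactants):
R1: Y -> 2 M: (1·2) − (2·1) = 2 − 2 = 0
R2: Y -> 2 M: (1·2) − (2·1) = 2 − 2 = 0
R3: B -> 2 M: (1·2) − (2·1) = 2 − 2 = 0
Every reaction leaves W unchanged, so W is conserved and no simulation is needed: W(T) = W(0) = 2·6.94 + 12.91 + 2·16.30 + 2·44.03 = 147.45

Value at T = 147.45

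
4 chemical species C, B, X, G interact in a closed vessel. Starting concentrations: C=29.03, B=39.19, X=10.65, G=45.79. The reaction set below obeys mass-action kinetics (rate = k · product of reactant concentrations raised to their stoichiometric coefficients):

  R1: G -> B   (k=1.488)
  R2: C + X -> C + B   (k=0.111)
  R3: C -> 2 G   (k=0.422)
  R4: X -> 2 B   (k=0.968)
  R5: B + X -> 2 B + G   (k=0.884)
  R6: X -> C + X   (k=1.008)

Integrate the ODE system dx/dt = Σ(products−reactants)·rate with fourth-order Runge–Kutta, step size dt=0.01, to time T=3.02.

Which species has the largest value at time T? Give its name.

Dominant species at T: B

RK4 with dt=0.01: 302 steps to T=3.02. Trajectory (selected grid times):
t=0.00: C=29.03 B=39.19 X=10.65 G=45.79
t=0.34: C=25.36 B=73.60 X=0.00 G=39.73
t=0.67: C=22.06 B=90.43 X=0.00 G=29.50
t=1.01: C=19.11 B=103.44 X=0.00 G=22.39
t=1.34: C=16.63 B=113.19 X=0.00 G=17.60
t=1.68: C=14.41 B=121.16 X=0.00 G=14.08
t=2.01: C=12.53 B=127.43 X=0.00 G=11.56
t=2.35: C=10.86 B=132.75 X=0.00 G=9.58
t=2.68: C=9.45 B=137.08 X=0.00 G=8.08
t=3.02: C=8.18 B=140.84 X=0.00 G=6.84
At T=3.02: C=8.18 B=140.84 X=0.00 G=6.84; the largest is B.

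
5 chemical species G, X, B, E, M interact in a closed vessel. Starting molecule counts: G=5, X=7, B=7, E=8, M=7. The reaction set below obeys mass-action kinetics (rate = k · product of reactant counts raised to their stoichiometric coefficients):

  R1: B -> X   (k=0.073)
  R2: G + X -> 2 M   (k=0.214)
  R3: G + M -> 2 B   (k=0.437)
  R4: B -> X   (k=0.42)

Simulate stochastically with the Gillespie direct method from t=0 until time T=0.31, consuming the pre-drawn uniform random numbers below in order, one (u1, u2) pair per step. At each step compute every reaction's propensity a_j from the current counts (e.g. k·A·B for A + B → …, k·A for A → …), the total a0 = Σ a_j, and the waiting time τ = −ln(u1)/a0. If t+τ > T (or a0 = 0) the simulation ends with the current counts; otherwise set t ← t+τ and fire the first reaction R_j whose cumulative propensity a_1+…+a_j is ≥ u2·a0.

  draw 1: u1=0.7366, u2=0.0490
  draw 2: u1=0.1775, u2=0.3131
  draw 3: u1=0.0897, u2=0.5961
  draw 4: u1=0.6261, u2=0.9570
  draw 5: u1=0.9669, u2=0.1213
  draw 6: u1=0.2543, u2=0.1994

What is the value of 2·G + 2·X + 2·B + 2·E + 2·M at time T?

Check how each reaction changes W = 2·G + 2·X + 2·B + 2·E + 2·M (weight of products minus weight of reactants):
R1: B -> X: (2·1) − (2·1) = 2 − 2 = 0
R2: G + X -> 2 M: (2·2) − (2·1 + 2·1) = 4 − 4 = 0
R3: G + M -> 2 B: (2·2) − (2·1 + 2·1) = 4 − 4 = 0
R4: B -> X: (2·1) − (2·1) = 2 − 2 = 0
Every reaction leaves W unchanged, so W is conserved and no simulation is needed: W(T) = W(0) = 2·5 + 2·7 + 2·7 + 2·8 + 2·7 = 68

Value at T = 68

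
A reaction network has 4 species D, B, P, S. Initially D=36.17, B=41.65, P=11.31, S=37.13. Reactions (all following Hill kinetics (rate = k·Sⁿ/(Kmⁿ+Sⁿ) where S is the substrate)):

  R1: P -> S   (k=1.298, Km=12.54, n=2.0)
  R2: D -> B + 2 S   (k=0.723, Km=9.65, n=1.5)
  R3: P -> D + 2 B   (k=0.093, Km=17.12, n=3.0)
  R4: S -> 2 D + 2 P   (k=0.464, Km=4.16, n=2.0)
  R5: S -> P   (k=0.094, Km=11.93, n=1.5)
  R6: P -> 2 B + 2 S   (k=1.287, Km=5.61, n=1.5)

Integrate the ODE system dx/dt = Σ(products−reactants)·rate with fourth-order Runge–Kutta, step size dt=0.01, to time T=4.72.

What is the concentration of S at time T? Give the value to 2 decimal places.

RK4 with dt=0.01: 472 steps to T=4.72. Trajectory (selected grid times):
t=0.00: D=36.17 B=41.65 P=11.31 S=37.13
t=0.52: D=36.33 B=42.99 P=11.03 S=38.80
t=1.05: D=36.49 B=44.34 P=10.75 S=40.48
t=1.57: D=36.64 B=45.66 P=10.50 S=42.11
t=2.10: D=36.80 B=46.99 P=10.25 S=43.75
t=2.62: D=36.96 B=48.29 P=10.02 S=45.35
t=3.15: D=37.11 B=49.60 P=9.80 S=46.96
t=3.67: D=37.27 B=50.87 P=9.60 S=48.52
t=4.20: D=37.42 B=52.17 P=9.41 S=50.10
t=4.72: D=37.58 B=53.42 P=9.23 S=51.63
Read off S at T=4.72: 51.63

S at T = 51.63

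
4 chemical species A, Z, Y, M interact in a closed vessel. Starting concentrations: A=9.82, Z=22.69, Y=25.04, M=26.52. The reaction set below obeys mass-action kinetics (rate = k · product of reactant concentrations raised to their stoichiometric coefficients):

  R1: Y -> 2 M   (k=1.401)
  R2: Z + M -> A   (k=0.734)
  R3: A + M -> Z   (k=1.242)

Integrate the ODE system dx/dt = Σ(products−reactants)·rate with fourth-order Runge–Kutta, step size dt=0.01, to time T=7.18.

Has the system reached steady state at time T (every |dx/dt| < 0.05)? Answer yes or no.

Steady state at T: yes

RK4 with dt=0.01: 718 steps to T=7.18. Trajectory (selected grid times):
t=0.00: A=9.82 Z=22.69 Y=25.04 M=26.52
t=0.80: A=12.03 Z=20.48 Y=8.16 M=0.80
t=1.60: A=12.06 Z=20.45 Y=2.66 M=0.26
t=2.39: A=12.06 Z=20.45 Y=0.88 M=0.09
t=3.19: A=12.06 Z=20.45 Y=0.29 M=0.03
t=3.99: A=12.06 Z=20.45 Y=0.09 M=0.01
t=4.79: A=12.06 Z=20.45 Y=0.03 M=0.00
t=5.58: A=12.06 Z=20.45 Y=0.01 M=0.00
t=6.38: A=12.06 Z=20.45 Y=0.00 M=0.00
t=7.18: A=12.06 Z=20.45 Y=0.00 M=0.00
Rates at T: R1=0.0015, R2=0.0016, R3=0.0016
dx/dt at T (Σ net stoichiometry × rate): A=+0.0000, Z=-0.0000, Y=-0.0015, M=-0.0001
Largest |dx/dt| is |-0.0015| (Y) < 0.05 → steady.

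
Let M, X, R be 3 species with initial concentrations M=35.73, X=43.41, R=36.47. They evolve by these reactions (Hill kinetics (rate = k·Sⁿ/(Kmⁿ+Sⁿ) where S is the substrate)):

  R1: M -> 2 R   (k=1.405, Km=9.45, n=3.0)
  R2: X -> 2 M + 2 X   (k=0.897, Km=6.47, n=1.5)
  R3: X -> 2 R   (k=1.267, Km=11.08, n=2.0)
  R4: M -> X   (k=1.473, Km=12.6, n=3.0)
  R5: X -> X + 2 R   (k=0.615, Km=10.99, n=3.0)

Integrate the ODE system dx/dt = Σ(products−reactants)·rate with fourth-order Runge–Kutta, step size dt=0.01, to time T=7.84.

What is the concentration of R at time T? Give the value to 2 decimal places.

R at T = 86.27

RK4 with dt=0.01: 784 steps to T=7.84. Trajectory (selected grid times):
t=0.00: M=35.73 X=43.41 R=36.47
t=0.87: M=34.78 X=44.34 R=41.99
t=1.74: M=33.84 X=45.26 R=47.52
t=2.61: M=32.91 X=46.18 R=53.05
t=3.48: M=31.99 X=47.09 R=58.58
t=4.36: M=31.08 X=48.00 R=64.17
t=5.23: M=30.18 X=48.89 R=69.70
t=6.10: M=29.29 X=49.78 R=75.22
t=6.97: M=28.42 X=50.66 R=80.75
t=7.84: M=27.56 X=51.52 R=86.27
Read off R at T=7.84: 86.27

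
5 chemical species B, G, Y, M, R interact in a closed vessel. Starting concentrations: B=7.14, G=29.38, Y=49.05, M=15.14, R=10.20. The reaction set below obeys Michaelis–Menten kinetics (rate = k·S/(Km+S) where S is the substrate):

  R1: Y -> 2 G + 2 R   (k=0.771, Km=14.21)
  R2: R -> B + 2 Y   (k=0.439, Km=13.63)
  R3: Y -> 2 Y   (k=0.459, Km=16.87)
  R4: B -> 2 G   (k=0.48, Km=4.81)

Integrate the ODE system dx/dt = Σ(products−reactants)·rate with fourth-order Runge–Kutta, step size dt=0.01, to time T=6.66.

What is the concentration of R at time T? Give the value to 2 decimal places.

RK4 with dt=0.01: 666 steps to T=6.66. Trajectory (selected grid times):
t=0.00: B=7.14 G=29.38 Y=49.05 M=15.14 R=10.20
t=0.74: B=7.07 G=30.69 Y=49.14 M=15.14 R=10.94
t=1.48: B=7.01 G=32.00 Y=49.25 M=15.14 R=11.68
t=2.22: B=6.95 G=33.30 Y=49.36 M=15.14 R=12.41
t=2.96: B=6.90 G=34.61 Y=49.49 M=15.14 R=13.14
t=3.70: B=6.85 G=35.91 Y=49.62 M=15.14 R=13.87
t=4.44: B=6.81 G=37.22 Y=49.76 M=15.14 R=14.59
t=5.18: B=6.77 G=38.52 Y=49.91 M=15.14 R=15.31
t=5.92: B=6.73 G=39.82 Y=50.07 M=15.14 R=16.02
t=6.66: B=6.71 G=41.13 Y=50.23 M=15.14 R=16.73
Read off R at T=6.66: 16.73

R at T = 16.73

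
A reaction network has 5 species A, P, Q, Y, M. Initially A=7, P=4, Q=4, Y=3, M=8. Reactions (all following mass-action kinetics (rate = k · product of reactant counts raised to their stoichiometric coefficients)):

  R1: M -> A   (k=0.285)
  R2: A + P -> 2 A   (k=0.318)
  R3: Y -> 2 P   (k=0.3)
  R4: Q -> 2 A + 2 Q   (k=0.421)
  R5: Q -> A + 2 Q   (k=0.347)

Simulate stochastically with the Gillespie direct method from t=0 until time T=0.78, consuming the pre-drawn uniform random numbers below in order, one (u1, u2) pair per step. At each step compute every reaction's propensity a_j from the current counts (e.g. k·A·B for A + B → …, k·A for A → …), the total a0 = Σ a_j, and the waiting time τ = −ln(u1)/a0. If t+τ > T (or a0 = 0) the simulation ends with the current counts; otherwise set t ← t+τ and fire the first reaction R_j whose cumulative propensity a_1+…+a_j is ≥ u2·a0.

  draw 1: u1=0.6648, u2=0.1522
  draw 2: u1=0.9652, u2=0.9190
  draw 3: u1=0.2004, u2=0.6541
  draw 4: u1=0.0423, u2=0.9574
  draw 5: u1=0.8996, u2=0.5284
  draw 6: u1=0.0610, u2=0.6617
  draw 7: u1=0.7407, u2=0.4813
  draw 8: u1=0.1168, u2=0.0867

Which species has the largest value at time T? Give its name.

t=0.000: A=7 P=4 Q=4 Y=3 M=8
Draw 1: a1=2.280, a2=8.904, a3=0.900, a4=1.684, a5=1.388, a0=15.156; τ=−ln(0.6648)/15.156=0.027 → t=0.027; u2·a0=0.1522·15.156=2.307; a1=2.280 < 2.307 ≤ a1+a2=11.184 → R2 fires; A=8 P=3 Q=4 Y=3 M=8
Draw 2: a1=2.280, a2=7.632, a3=0.900, a4=1.684, a5=1.388, a0=13.884; τ=−ln(0.9652)/13.884=0.003 → t=0.029; u2·a0=0.9190·13.884=12.759; a1+…+a4=12.496 < 12.759 ≤ a1+…+a5=13.884 → R5 fires; A=9 P=3 Q=5 Y=3 M=8
Draw 3: a1=2.280, a2=8.586, a3=0.900, a4=2.105, a5=1.735, a0=15.606; τ=−ln(0.2004)/15.606=0.103 → t=0.132; u2·a0=0.6541·15.606=10.208; a1=2.280 < 10.208 ≤ a1+a2=10.866 → R2 fires; A=10 P=2 Q=5 Y=3 M=8
Draw 4: a1=2.280, a2=6.360, a3=0.900, a4=2.105, a5=1.735, a0=13.380; τ=−ln(0.0423)/13.380=0.236 → t=0.369; u2·a0=0.9574·13.380=12.810; a1+…+a4=11.645 < 12.810 ≤ a1+…+a5=13.380 → R5 fires; A=11 P=2 Q=6 Y=3 M=8
Draw 5: a1=2.280, a2=6.996, a3=0.900, a4=2.526, a5=2.082, a0=14.784; τ=−ln(0.8996)/14.784=0.007 → t=0.376; u2·a0=0.5284·14.784=7.812; a1=2.280 < 7.812 ≤ a1+a2=9.276 → R2 fires; A=12 P=1 Q=6 Y=3 M=8
Draw 6: a1=2.280, a2=3.816, a3=0.900, a4=2.526, a5=2.082, a0=11.604; τ=−ln(0.0610)/11.604=0.241 → t=0.617; u2·a0=0.6617·11.604=7.678; a1+…+a3=6.996 < 7.678 ≤ a1+…+a4=9.522 → R4 fires; A=14 P=1 Q=7 Y=3 M=8
Draw 7: a1=2.280, a2=4.452, a3=0.900, a4=2.947, a5=2.429, a0=13.008; τ=−ln(0.7407)/13.008=0.023 → t=0.640; u2·a0=0.4813·13.008=6.261; a1=2.280 < 6.261 ≤ a1+a2=6.732 → R2 fires; A=15 P=0 Q=7 Y=3 M=8
Draw 8: a1=2.280, a2=0.000, a3=0.900, a4=2.947, a5=2.429, a0=8.556; τ=−ln(0.1168)/8.556=0.251 → t=0.891 > T=0.78: stop.
At T=0.78: A=15 P=0 Q=7 Y=3 M=8; the largest is A.

Dominant species at T: A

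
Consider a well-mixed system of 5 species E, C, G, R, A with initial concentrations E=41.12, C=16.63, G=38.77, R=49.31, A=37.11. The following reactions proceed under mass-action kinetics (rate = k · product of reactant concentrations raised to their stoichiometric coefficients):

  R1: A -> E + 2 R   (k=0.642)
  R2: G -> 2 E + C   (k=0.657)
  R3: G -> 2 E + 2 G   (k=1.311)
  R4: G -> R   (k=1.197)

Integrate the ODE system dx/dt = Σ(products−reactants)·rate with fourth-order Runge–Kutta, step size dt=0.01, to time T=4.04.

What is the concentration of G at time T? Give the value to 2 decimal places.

RK4 with dt=0.01: 404 steps to T=4.04. Trajectory (selected grid times):
t=0.00: E=41.12 C=16.63 G=38.77 R=49.31 A=37.11
t=0.45: E=111.35 C=26.80 G=30.37 R=86.46 A=27.80
t=0.90: E=166.05 C=34.76 G=23.78 R=114.92 A=20.82
t=1.35: E=208.64 C=41.00 G=18.63 R=136.74 A=15.60
t=1.80: E=241.83 C=45.89 G=14.59 R=153.47 A=11.68
t=2.24: E=267.18 C=49.64 G=11.49 R=166.05 A=8.81
t=2.69: E=287.44 C=52.65 G=9.00 R=175.96 A=6.60
t=3.14: E=303.23 C=55.01 G=7.05 R=183.57 A=4.94
t=3.59: E=315.55 C=56.86 G=5.52 R=189.42 A=3.70
t=4.04: E=325.15 C=58.31 G=4.32 R=193.92 A=2.77
Read off G at T=4.04: 4.32

G at T = 4.32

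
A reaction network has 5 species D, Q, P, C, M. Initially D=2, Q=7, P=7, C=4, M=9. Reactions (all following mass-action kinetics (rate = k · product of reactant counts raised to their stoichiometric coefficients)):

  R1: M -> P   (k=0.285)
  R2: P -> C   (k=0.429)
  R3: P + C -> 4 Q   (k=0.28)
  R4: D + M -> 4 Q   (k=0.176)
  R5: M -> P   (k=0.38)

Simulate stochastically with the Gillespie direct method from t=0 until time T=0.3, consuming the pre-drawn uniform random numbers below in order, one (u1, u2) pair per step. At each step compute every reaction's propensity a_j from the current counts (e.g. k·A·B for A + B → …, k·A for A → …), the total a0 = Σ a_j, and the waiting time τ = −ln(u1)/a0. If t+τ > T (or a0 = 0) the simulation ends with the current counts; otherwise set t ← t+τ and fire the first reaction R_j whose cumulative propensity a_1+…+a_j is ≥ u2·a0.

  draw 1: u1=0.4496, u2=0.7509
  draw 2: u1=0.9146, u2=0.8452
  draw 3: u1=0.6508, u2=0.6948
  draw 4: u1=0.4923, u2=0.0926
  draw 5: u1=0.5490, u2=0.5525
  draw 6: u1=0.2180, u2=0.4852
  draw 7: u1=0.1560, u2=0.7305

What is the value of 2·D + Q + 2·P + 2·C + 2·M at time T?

Value at T = 51

Check how each reaction changes W = 2·D + Q + 2·P + 2·C + 2·M (weight of products minus weight of reactants):
R1: M -> P: (2·1) − (2·1) = 2 − 2 = 0
R2: P -> C: (2·1) − (2·1) = 2 − 2 = 0
R3: P + C -> 4 Q: (1·4) − (2·1 + 2·1) = 4 − 4 = 0
R4: D + M -> 4 Q: (1·4) − (2·1 + 2·1) = 4 − 4 = 0
R5: M -> P: (2·1) − (2·1) = 2 − 2 = 0
Every reaction leaves W unchanged, so W is conserved and no simulation is needed: W(T) = W(0) = 2·2 + 7 + 2·7 + 2·4 + 2·9 = 51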